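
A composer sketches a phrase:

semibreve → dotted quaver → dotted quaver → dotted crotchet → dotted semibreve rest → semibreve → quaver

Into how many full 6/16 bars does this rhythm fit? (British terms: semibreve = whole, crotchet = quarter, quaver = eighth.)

One bar of 6/16 = 6 sixteenth notes.
Convert each value to sixteenth notes: semibreve = 16; dotted quaver = 3; dotted quaver = 3; dotted crotchet = 6; dotted semibreve rest = 24; semibreve = 16; quaver = 2.
Total: 16 + 3 + 3 + 6 + 24 + 16 + 2 = 70.
70 ÷ 6 = 11 complete bars with 4 left over.

11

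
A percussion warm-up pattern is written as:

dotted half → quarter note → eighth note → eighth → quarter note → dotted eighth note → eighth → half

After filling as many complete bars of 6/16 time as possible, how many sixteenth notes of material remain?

One bar of 6/16 = 6 sixteenth notes.
Convert each value to sixteenth notes: dotted half = 12; quarter note = 4; eighth note = 2; eighth = 2; quarter note = 4; dotted eighth note = 3; eighth = 2; half = 8.
Sum: 12 + 4 + 2 + 2 + 4 + 3 + 2 + 8 = 37.
37 ÷ 6 = 6 complete bars with 1 sixteenth note remaining.

1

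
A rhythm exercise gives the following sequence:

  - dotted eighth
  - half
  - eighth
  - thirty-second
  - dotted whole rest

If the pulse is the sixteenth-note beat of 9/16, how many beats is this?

37.5

One sixteenth-note beat = 2 thirty-second notes.
Convert each value to thirty-second notes: dotted eighth = 6; half = 16; eighth = 4; thirty-second = 1; dotted whole rest = 48.
Sum: 6 + 16 + 4 + 1 + 48 = 75.
75 ÷ 2 = 37.5 beats.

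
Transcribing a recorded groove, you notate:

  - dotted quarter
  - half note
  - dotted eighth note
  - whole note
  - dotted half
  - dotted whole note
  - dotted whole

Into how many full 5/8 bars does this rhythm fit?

One bar of 5/8 = 10 sixteenth notes.
Each duration in sixteenth notes: dotted quarter = 6; half note = 8; dotted eighth note = 3; whole note = 16; dotted half = 12; dotted whole note = 24; dotted whole = 24.
Total: 6 + 8 + 3 + 16 + 12 + 24 + 24 = 93.
93 ÷ 10 = 9 complete bars with 3 left over.

9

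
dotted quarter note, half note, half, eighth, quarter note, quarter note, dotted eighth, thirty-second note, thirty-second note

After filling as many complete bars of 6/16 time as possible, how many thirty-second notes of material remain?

0

One bar of 6/16 = 12 thirty-second notes.
In thirty-second notes: dotted quarter note = 12; half note = 16; half = 16; eighth = 4; quarter note = 8; quarter note = 8; dotted eighth = 6; thirty-second note = 1; thirty-second note = 1.
Altogether 12 + 16 + 16 + 4 + 8 + 8 + 6 + 1 + 1 = 72.
72 ÷ 12 = 6 complete bars with 0 thirty-second notes remaining.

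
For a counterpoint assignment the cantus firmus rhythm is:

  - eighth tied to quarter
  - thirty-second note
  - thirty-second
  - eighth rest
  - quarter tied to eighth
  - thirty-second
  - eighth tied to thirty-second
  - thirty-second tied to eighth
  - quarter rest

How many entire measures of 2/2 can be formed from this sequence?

One bar of 2/2 = 32 thirty-second notes.
Express everything in thirty-second notes: eighth tied to quarter (eighth + quarter) = 12; thirty-second note = 1; thirty-second = 1; eighth rest = 4; quarter tied to eighth (quarter + eighth) = 12; thirty-second = 1; eighth tied to thirty-second (eighth + thirty-second) = 5; thirty-second tied to eighth (thirty-second + eighth) = 5; quarter rest = 8.
Adding: 12 + 1 + 1 + 4 + 12 + 1 + 5 + 5 + 8 = 49.
49 ÷ 32 = 1 complete bar with 17 left over.

1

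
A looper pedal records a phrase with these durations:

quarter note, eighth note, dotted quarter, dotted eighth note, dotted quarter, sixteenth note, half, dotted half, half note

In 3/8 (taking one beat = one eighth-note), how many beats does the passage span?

One eighth-note beat = 2 sixteenth notes.
Each duration in sixteenth notes: quarter note = 4; eighth note = 2; dotted quarter = 6; dotted eighth note = 3; dotted quarter = 6; sixteenth note = 1; half = 8; dotted half = 12; half note = 8.
Sum: 4 + 2 + 6 + 3 + 6 + 1 + 8 + 12 + 8 = 50.
50 ÷ 2 = 25 beats.

25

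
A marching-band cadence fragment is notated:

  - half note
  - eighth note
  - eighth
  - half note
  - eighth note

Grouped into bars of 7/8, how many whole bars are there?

1

One bar of 7/8 = 7 eighth notes.
Each duration in eighth notes: half note = 4; eighth note = 1; eighth = 1; half note = 4; eighth note = 1.
Adding: 4 + 1 + 1 + 4 + 1 = 11.
11 ÷ 7 = 1 complete bar with 4 left over.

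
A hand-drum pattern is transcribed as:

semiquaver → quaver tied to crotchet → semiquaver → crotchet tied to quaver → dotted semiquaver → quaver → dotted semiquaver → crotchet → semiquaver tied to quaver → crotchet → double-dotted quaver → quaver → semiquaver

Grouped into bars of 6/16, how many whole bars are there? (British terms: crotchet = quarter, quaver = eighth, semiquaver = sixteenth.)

One bar of 6/16 = 12 thirty-second notes.
Convert each value to thirty-second notes: semiquaver = 2; quaver tied to crotchet (quaver + crotchet) = 12; semiquaver = 2; crotchet tied to quaver (crotchet + quaver) = 12; dotted semiquaver = 3; quaver = 4; dotted semiquaver = 3; crotchet = 8; semiquaver tied to quaver (semiquaver + quaver) = 6; crotchet = 8; double-dotted quaver = 7; quaver = 4; semiquaver = 2.
Adding: 2 + 12 + 2 + 12 + 3 + 4 + 3 + 8 + 6 + 8 + 7 + 4 + 2 = 73.
73 ÷ 12 = 6 complete bars with 1 left over.

6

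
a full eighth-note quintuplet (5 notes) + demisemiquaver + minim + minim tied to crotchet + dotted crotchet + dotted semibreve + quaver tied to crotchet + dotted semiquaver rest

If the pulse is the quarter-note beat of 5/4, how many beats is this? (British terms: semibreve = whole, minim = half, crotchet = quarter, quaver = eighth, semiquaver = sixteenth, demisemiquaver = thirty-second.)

16.5

One quarter-note beat = 8 thirty-second notes.
Convert each value to thirty-second notes: a full eighth-note quintuplet (5 notes) (five quintuplet eighths span one half) = 16; demisemiquaver = 1; minim = 16; minim tied to crotchet (minim + crotchet) = 24; dotted crotchet = 12; dotted semibreve = 48; quaver tied to crotchet (quaver + crotchet) = 12; dotted semiquaver rest = 3.
Adding: 16 + 1 + 16 + 24 + 12 + 48 + 12 + 3 = 132.
132 ÷ 8 = 16.5 beats.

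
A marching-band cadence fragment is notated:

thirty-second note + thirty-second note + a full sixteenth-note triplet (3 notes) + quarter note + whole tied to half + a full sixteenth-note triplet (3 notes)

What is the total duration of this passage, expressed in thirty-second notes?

Working in thirty-second notes: thirty-second note = 1; thirty-second note = 1; a full sixteenth-note triplet (3 notes) (three triplet sixteenths span one eighth) = 4; quarter note = 8; whole tied to half (whole + half) = 48; a full sixteenth-note triplet (3 notes) (three triplet sixteenths span one eighth) = 4.
Adding: 1 + 1 + 4 + 8 + 48 + 4 = 66 thirty-second notes.

66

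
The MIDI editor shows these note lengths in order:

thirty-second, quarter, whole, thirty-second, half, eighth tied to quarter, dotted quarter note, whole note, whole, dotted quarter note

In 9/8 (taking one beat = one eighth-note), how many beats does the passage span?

One eighth-note beat = 4 thirty-second notes.
Each duration in thirty-second notes: thirty-second = 1; quarter = 8; whole = 32; thirty-second = 1; half = 16; eighth tied to quarter (eighth + quarter) = 12; dotted quarter note = 12; whole note = 32; whole = 32; dotted quarter note = 12.
Sum: 1 + 8 + 32 + 1 + 16 + 12 + 12 + 32 + 32 + 12 = 158.
158 ÷ 4 = 39.5 beats.

39.5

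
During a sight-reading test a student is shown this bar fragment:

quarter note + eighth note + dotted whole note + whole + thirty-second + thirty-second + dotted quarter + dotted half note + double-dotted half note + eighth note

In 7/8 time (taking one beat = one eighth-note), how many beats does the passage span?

40.5

One eighth-note beat = 4 thirty-second notes.
Convert each value to thirty-second notes: quarter note = 8; eighth note = 4; dotted whole note = 48; whole = 32; thirty-second = 1; thirty-second = 1; dotted quarter = 12; dotted half note = 24; double-dotted half note = 28; eighth note = 4.
Altogether 8 + 4 + 48 + 32 + 1 + 1 + 12 + 24 + 28 + 4 = 162.
162 ÷ 4 = 40.5 beats.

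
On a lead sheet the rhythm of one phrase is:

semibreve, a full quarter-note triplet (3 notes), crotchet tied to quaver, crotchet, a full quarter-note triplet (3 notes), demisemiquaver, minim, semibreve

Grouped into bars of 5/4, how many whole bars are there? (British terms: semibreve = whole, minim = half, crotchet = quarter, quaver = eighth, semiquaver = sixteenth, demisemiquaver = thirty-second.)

3

One bar of 5/4 = 40 thirty-second notes.
In thirty-second notes: semibreve = 32; a full quarter-note triplet (3 notes) (three triplet quarters span one half) = 16; crotchet tied to quaver (crotchet + quaver) = 12; crotchet = 8; a full quarter-note triplet (3 notes) (three triplet quarters span one half) = 16; demisemiquaver = 1; minim = 16; semibreve = 32.
Sum: 32 + 16 + 12 + 8 + 16 + 1 + 16 + 32 = 133.
133 ÷ 40 = 3 complete bars with 13 left over.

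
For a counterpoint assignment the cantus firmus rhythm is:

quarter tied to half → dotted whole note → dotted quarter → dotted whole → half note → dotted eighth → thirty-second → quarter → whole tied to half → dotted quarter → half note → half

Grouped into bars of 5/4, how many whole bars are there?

6

One bar of 5/4 = 40 thirty-second notes.
Each duration in thirty-second notes: quarter tied to half (quarter + half) = 24; dotted whole note = 48; dotted quarter = 12; dotted whole = 48; half note = 16; dotted eighth = 6; thirty-second = 1; quarter = 8; whole tied to half (whole + half) = 48; dotted quarter = 12; half note = 16; half = 16.
Total: 24 + 48 + 12 + 48 + 16 + 6 + 1 + 8 + 48 + 12 + 16 + 16 = 255.
255 ÷ 40 = 6 complete bars with 15 left over.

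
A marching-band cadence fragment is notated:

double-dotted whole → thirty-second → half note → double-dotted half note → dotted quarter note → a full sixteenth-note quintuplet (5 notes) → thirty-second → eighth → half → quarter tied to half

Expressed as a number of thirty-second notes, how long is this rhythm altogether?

In thirty-second notes: double-dotted whole = 56; thirty-second = 1; half note = 16; double-dotted half note = 28; dotted quarter note = 12; a full sixteenth-note quintuplet (5 notes) (five quintuplet sixteenths span one quarter) = 8; thirty-second = 1; eighth = 4; half = 16; quarter tied to half (quarter + half) = 24.
Sum: 56 + 1 + 16 + 28 + 12 + 8 + 1 + 4 + 16 + 24 = 166 thirty-second notes.

166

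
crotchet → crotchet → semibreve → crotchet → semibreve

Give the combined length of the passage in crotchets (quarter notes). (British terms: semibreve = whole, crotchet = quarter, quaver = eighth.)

Express everything in quarter notes: crotchet = 1; crotchet = 1; semibreve = 4; crotchet = 1; semibreve = 4.
Altogether 1 + 1 + 4 + 1 + 4 = 11 quarter notes.

11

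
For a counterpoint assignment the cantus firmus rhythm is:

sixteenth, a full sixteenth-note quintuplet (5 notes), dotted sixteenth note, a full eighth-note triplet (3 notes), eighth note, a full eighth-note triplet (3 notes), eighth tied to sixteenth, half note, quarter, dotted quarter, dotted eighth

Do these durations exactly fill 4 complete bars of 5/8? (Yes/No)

One bar of 5/8 = 20 thirty-second notes, so 4 bars = 80.
In thirty-second notes: sixteenth = 2; a full sixteenth-note quintuplet (5 notes) (five quintuplet sixteenths span one quarter) = 8; dotted sixteenth note = 3; a full eighth-note triplet (3 notes) (three triplet eighths span one quarter) = 8; eighth note = 4; a full eighth-note triplet (3 notes) (three triplet eighths span one quarter) = 8; eighth tied to sixteenth (eighth + sixteenth) = 6; half note = 16; quarter = 8; dotted quarter = 12; dotted eighth = 6.
Total: 2 + 8 + 3 + 8 + 4 + 8 + 6 + 16 + 8 + 12 + 6 = 81.
81 exceeds 80, so the answer is No.

No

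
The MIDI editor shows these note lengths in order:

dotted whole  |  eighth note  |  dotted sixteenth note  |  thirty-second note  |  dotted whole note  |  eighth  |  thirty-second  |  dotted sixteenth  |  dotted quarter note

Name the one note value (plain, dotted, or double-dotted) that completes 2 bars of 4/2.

eighth note

2 bars of 4/2 = 128 thirty-second notes.
Express everything in thirty-second notes: dotted whole = 48; eighth note = 4; dotted sixteenth note = 3; thirty-second note = 1; dotted whole note = 48; eighth = 4; thirty-second = 1; dotted sixteenth = 3; dotted quarter note = 12.
Total: 48 + 4 + 3 + 1 + 48 + 4 + 1 + 3 + 12 = 124.
Remaining: 128 − 124 = 4 thirty-second notes, which is a eighth note.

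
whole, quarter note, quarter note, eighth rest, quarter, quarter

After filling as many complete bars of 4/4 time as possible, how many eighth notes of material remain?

1

One bar of 4/4 = 8 eighth notes.
Each duration in eighth notes: whole = 8; quarter note = 2; quarter note = 2; eighth rest = 1; quarter = 2; quarter = 2.
Sum: 8 + 2 + 2 + 1 + 2 + 2 = 17.
17 ÷ 8 = 2 complete bars with 1 eighth note remaining.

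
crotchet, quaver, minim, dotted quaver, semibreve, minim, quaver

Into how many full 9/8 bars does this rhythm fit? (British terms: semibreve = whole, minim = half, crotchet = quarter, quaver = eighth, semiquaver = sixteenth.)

2

One bar of 9/8 = 18 sixteenth notes.
Each duration in sixteenth notes: crotchet = 4; quaver = 2; minim = 8; dotted quaver = 3; semibreve = 16; minim = 8; quaver = 2.
Total: 4 + 2 + 8 + 3 + 16 + 8 + 2 = 43.
43 ÷ 18 = 2 complete bars with 7 left over.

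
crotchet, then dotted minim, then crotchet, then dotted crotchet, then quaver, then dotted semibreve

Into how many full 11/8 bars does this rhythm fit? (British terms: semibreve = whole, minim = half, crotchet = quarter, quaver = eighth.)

2

One bar of 11/8 = 11 eighth notes.
In eighth notes: crotchet = 2; dotted minim = 6; crotchet = 2; dotted crotchet = 3; quaver = 1; dotted semibreve = 12.
Altogether 2 + 6 + 2 + 3 + 1 + 12 = 26.
26 ÷ 11 = 2 complete bars with 4 left over.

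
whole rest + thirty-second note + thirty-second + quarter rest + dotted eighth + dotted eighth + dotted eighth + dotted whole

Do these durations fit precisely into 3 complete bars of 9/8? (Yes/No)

One bar of 9/8 = 36 thirty-second notes, so 3 bars = 108.
Each duration in thirty-second notes: whole rest = 32; thirty-second note = 1; thirty-second = 1; quarter rest = 8; dotted eighth = 6; dotted eighth = 6; dotted eighth = 6; dotted whole = 48.
Sum: 32 + 1 + 1 + 8 + 6 + 6 + 6 + 48 = 108.
108 equals 108, so the answer is Yes.

Yes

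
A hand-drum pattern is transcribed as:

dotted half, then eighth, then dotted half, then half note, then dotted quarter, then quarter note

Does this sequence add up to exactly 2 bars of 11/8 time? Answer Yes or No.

One bar of 11/8 = 11 eighth notes, so 2 bars = 22.
In eighth notes: dotted half = 6; eighth = 1; dotted half = 6; half note = 4; dotted quarter = 3; quarter note = 2.
Sum: 6 + 1 + 6 + 4 + 3 + 2 = 22.
22 equals 22, so the answer is Yes.

Yes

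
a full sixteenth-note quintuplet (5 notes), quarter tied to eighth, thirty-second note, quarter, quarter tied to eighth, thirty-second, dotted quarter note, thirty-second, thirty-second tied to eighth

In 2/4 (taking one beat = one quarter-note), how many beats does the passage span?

7.5

One quarter-note beat = 8 thirty-second notes.
Express everything in thirty-second notes: a full sixteenth-note quintuplet (5 notes) (five quintuplet sixteenths span one quarter) = 8; quarter tied to eighth (quarter + eighth) = 12; thirty-second note = 1; quarter = 8; quarter tied to eighth (quarter + eighth) = 12; thirty-second = 1; dotted quarter note = 12; thirty-second = 1; thirty-second tied to eighth (thirty-second + eighth) = 5.
Sum: 8 + 12 + 1 + 8 + 12 + 1 + 12 + 1 + 5 = 60.
60 ÷ 8 = 7.5 beats.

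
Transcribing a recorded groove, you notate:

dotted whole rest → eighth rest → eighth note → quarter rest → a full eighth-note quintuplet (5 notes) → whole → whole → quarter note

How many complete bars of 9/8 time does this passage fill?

One bar of 9/8 = 9 eighth notes.
In eighth notes: dotted whole rest = 12; eighth rest = 1; eighth note = 1; quarter rest = 2; a full eighth-note quintuplet (5 notes) (five quintuplet eighths span one half) = 4; whole = 8; whole = 8; quarter note = 2.
Total: 12 + 1 + 1 + 2 + 4 + 8 + 8 + 2 = 38.
38 ÷ 9 = 4 complete bars with 2 left over.

4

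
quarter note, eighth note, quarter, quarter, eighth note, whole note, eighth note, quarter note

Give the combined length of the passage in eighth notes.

Each duration in eighth notes: quarter note = 2; eighth note = 1; quarter = 2; quarter = 2; eighth note = 1; whole note = 8; eighth note = 1; quarter note = 2.
Adding: 2 + 1 + 2 + 2 + 1 + 8 + 1 + 2 = 19 eighth notes.

19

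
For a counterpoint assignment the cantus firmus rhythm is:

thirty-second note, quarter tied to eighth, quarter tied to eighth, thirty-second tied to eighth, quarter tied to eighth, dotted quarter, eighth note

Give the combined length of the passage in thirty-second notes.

In thirty-second notes: thirty-second note = 1; quarter tied to eighth (quarter + eighth) = 12; quarter tied to eighth (quarter + eighth) = 12; thirty-second tied to eighth (thirty-second + eighth) = 5; quarter tied to eighth (quarter + eighth) = 12; dotted quarter = 12; eighth note = 4.
Altogether 1 + 12 + 12 + 5 + 12 + 12 + 4 = 58 thirty-second notes.

58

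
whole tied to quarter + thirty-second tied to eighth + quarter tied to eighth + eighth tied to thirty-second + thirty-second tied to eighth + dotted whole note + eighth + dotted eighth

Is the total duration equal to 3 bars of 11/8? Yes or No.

One bar of 11/8 = 44 thirty-second notes, so 3 bars = 132.
In thirty-second notes: whole tied to quarter (whole + quarter) = 40; thirty-second tied to eighth (thirty-second + eighth) = 5; quarter tied to eighth (quarter + eighth) = 12; eighth tied to thirty-second (eighth + thirty-second) = 5; thirty-second tied to eighth (thirty-second + eighth) = 5; dotted whole note = 48; eighth = 4; dotted eighth = 6.
Sum: 40 + 5 + 12 + 5 + 5 + 48 + 4 + 6 = 125.
125 falls short of 132, so the answer is No.

No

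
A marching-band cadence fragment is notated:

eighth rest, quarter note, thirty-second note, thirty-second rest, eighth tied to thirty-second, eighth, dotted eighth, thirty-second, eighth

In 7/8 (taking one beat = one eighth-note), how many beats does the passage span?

One eighth-note beat = 4 thirty-second notes.
Convert each value to thirty-second notes: eighth rest = 4; quarter note = 8; thirty-second note = 1; thirty-second rest = 1; eighth tied to thirty-second (eighth + thirty-second) = 5; eighth = 4; dotted eighth = 6; thirty-second = 1; eighth = 4.
Adding: 4 + 8 + 1 + 1 + 5 + 4 + 6 + 1 + 4 = 34.
34 ÷ 4 = 8.5 beats.

8.5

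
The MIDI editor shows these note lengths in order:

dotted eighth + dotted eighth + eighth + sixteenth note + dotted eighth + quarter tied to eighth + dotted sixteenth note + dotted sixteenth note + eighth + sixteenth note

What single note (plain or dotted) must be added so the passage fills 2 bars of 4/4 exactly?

half note

2 bars of 4/4 = 64 thirty-second notes.
Working in thirty-second notes: dotted eighth = 6; dotted eighth = 6; eighth = 4; sixteenth note = 2; dotted eighth = 6; quarter tied to eighth (quarter + eighth) = 12; dotted sixteenth note = 3; dotted sixteenth note = 3; eighth = 4; sixteenth note = 2.
Altogether 6 + 6 + 4 + 2 + 6 + 12 + 3 + 3 + 4 + 2 = 48.
Remaining: 64 − 48 = 16 thirty-second notes, which is a half note.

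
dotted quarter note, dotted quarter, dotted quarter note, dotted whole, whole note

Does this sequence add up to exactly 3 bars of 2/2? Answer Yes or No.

One bar of 2/2 = 8 eighth notes, so 3 bars = 24.
Express everything in eighth notes: dotted quarter note = 3; dotted quarter = 3; dotted quarter note = 3; dotted whole = 12; whole note = 8.
Total: 3 + 3 + 3 + 12 + 8 = 29.
29 exceeds 24, so the answer is No.

No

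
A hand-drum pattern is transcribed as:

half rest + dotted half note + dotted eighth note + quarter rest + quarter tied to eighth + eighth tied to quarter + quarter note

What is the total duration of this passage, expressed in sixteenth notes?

43

Working in sixteenth notes: half rest = 8; dotted half note = 12; dotted eighth note = 3; quarter rest = 4; quarter tied to eighth (quarter + eighth) = 6; eighth tied to quarter (eighth + quarter) = 6; quarter note = 4.
Sum: 8 + 12 + 3 + 4 + 6 + 6 + 4 = 43 sixteenth notes.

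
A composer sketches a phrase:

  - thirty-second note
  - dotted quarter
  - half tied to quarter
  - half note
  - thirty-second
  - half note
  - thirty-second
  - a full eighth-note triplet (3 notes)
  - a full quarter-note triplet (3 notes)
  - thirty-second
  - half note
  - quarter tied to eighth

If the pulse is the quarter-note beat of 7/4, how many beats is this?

15.5

One quarter-note beat = 8 thirty-second notes.
Each duration in thirty-second notes: thirty-second note = 1; dotted quarter = 12; half tied to quarter (half + quarter) = 24; half note = 16; thirty-second = 1; half note = 16; thirty-second = 1; a full eighth-note triplet (3 notes) (three triplet eighths span one quarter) = 8; a full quarter-note triplet (3 notes) (three triplet quarters span one half) = 16; thirty-second = 1; half note = 16; quarter tied to eighth (quarter + eighth) = 12.
Sum: 1 + 12 + 24 + 16 + 1 + 16 + 1 + 8 + 16 + 1 + 16 + 12 = 124.
124 ÷ 8 = 15.5 beats.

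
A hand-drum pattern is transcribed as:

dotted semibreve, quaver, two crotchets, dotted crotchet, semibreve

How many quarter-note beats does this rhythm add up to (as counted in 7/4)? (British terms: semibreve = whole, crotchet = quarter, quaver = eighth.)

14

One quarter-note beat = 2 eighth notes.
Convert each value to eighth notes: dotted semibreve = 12; quaver = 1; crotchet = 2; crotchet = 2; dotted crotchet = 3; semibreve = 8.
Adding: 12 + 1 + 2 + 2 + 3 + 8 = 28.
28 ÷ 2 = 14 beats.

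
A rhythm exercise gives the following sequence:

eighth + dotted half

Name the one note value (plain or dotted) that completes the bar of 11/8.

half note

The bar of 11/8 = 11 eighth notes.
Convert each value to eighth notes: eighth = 1; dotted half = 6.
Total: 1 + 6 = 7.
Remaining: 11 − 7 = 4 eighth notes, which is a half note.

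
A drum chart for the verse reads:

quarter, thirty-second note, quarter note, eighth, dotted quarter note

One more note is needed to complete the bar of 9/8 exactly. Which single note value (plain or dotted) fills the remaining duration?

The bar of 9/8 = 36 thirty-second notes.
Working in thirty-second notes: quarter = 8; thirty-second note = 1; quarter note = 8; eighth = 4; dotted quarter note = 12.
Sum: 8 + 1 + 8 + 4 + 12 = 33.
Remaining: 36 − 33 = 3 thirty-second notes, which is a dotted sixteenth note.

dotted sixteenth note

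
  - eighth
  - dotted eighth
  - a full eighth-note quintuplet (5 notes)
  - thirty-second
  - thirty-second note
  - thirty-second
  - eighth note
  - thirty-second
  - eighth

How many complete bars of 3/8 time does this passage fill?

3

One bar of 3/8 = 12 thirty-second notes.
Convert each value to thirty-second notes: eighth = 4; dotted eighth = 6; a full eighth-note quintuplet (5 notes) (five quintuplet eighths span one half) = 16; thirty-second = 1; thirty-second note = 1; thirty-second = 1; eighth note = 4; thirty-second = 1; eighth = 4.
Altogether 4 + 6 + 16 + 1 + 1 + 1 + 4 + 1 + 4 = 38.
38 ÷ 12 = 3 complete bars with 2 left over.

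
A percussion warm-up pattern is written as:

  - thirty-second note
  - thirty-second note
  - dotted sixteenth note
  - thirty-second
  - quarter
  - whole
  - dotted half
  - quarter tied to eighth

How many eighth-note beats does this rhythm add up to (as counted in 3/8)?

One eighth-note beat = 4 thirty-second notes.
Working in thirty-second notes: thirty-second note = 1; thirty-second note = 1; dotted sixteenth note = 3; thirty-second = 1; quarter = 8; whole = 32; dotted half = 24; quarter tied to eighth (quarter + eighth) = 12.
Altogether 1 + 1 + 3 + 1 + 8 + 32 + 24 + 12 = 82.
82 ÷ 4 = 20.5 beats.

20.5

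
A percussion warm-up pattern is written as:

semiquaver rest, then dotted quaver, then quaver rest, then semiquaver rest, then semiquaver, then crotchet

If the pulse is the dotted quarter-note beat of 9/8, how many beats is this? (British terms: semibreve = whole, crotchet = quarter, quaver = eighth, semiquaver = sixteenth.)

One dotted quarter-note beat = 6 sixteenth notes.
In sixteenth notes: semiquaver rest = 1; dotted quaver = 3; quaver rest = 2; semiquaver rest = 1; semiquaver = 1; crotchet = 4.
Sum: 1 + 3 + 2 + 1 + 1 + 4 = 12.
12 ÷ 6 = 2 beats.

2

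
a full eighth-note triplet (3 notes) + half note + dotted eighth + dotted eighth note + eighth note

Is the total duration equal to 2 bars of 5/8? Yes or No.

One bar of 5/8 = 10 sixteenth notes, so 2 bars = 20.
Each duration in sixteenth notes: a full eighth-note triplet (3 notes) (three triplet eighths span one quarter) = 4; half note = 8; dotted eighth = 3; dotted eighth note = 3; eighth note = 2.
Altogether 4 + 8 + 3 + 3 + 2 = 20.
20 equals 20, so the answer is Yes.

Yes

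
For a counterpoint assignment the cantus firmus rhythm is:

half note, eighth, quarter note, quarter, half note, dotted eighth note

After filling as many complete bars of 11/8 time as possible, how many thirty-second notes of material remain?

One bar of 11/8 = 22 sixteenth notes.
Working in sixteenth notes: half note = 8; eighth = 2; quarter note = 4; quarter = 4; half note = 8; dotted eighth note = 3.
Adding: 8 + 2 + 4 + 4 + 8 + 3 = 29.
29 ÷ 22 = 1 complete bar with 7 sixteenth notes remaining = 14 thirty-second notes.

14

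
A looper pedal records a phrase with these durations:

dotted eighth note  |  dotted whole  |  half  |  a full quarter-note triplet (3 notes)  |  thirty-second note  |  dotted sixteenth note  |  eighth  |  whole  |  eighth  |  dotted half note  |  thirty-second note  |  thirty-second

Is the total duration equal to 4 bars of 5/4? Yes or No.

One bar of 5/4 = 40 thirty-second notes, so 4 bars = 160.
In thirty-second notes: dotted eighth note = 6; dotted whole = 48; half = 16; a full quarter-note triplet (3 notes) (three triplet quarters span one half) = 16; thirty-second note = 1; dotted sixteenth note = 3; eighth = 4; whole = 32; eighth = 4; dotted half note = 24; thirty-second note = 1; thirty-second = 1.
Total: 6 + 48 + 16 + 16 + 1 + 3 + 4 + 32 + 4 + 24 + 1 + 1 = 156.
156 falls short of 160, so the answer is No.

No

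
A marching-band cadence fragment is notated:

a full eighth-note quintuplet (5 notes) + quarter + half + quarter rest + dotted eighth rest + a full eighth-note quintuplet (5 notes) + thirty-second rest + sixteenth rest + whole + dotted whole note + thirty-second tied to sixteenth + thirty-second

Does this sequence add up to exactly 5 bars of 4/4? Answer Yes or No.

One bar of 4/4 = 32 thirty-second notes, so 5 bars = 160.
In thirty-second notes: a full eighth-note quintuplet (5 notes) (five quintuplet eighths span one half) = 16; quarter = 8; half = 16; quarter rest = 8; dotted eighth rest = 6; a full eighth-note quintuplet (5 notes) (five quintuplet eighths span one half) = 16; thirty-second rest = 1; sixteenth rest = 2; whole = 32; dotted whole note = 48; thirty-second tied to sixteenth (thirty-second + sixteenth) = 3; thirty-second = 1.
Altogether 16 + 8 + 16 + 8 + 6 + 16 + 1 + 2 + 32 + 48 + 3 + 1 = 157.
157 falls short of 160, so the answer is No.

No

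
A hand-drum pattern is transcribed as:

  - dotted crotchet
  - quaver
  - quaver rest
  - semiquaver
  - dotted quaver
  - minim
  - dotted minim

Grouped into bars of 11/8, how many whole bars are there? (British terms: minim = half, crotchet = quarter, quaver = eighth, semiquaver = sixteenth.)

1

One bar of 11/8 = 22 sixteenth notes.
Each duration in sixteenth notes: dotted crotchet = 6; quaver = 2; quaver rest = 2; semiquaver = 1; dotted quaver = 3; minim = 8; dotted minim = 12.
Sum: 6 + 2 + 2 + 1 + 3 + 8 + 12 = 34.
34 ÷ 22 = 1 complete bar with 12 left over.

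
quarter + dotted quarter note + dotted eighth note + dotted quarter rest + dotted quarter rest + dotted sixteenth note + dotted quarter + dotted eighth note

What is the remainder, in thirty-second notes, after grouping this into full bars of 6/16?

One bar of 6/16 = 12 thirty-second notes.
In thirty-second notes: quarter = 8; dotted quarter note = 12; dotted eighth note = 6; dotted quarter rest = 12; dotted quarter rest = 12; dotted sixteenth note = 3; dotted quarter = 12; dotted eighth note = 6.
Sum: 8 + 12 + 6 + 12 + 12 + 3 + 12 + 6 = 71.
71 ÷ 12 = 5 complete bars with 11 thirty-second notes remaining.

11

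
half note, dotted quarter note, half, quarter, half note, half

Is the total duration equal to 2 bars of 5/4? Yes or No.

No

One bar of 5/4 = 10 eighth notes, so 2 bars = 20.
Each duration in eighth notes: half note = 4; dotted quarter note = 3; half = 4; quarter = 2; half note = 4; half = 4.
Adding: 4 + 3 + 4 + 2 + 4 + 4 = 21.
21 exceeds 20, so the answer is No.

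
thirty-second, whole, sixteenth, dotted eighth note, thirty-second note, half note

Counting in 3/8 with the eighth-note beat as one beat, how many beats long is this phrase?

14.5

One eighth-note beat = 4 thirty-second notes.
Working in thirty-second notes: thirty-second = 1; whole = 32; sixteenth = 2; dotted eighth note = 6; thirty-second note = 1; half note = 16.
Sum: 1 + 32 + 2 + 6 + 1 + 16 = 58.
58 ÷ 4 = 14.5 beats.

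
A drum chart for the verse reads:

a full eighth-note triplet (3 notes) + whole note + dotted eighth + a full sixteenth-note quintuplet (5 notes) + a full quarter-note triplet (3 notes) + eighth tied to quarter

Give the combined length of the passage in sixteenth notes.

Convert each value to sixteenth notes: a full eighth-note triplet (3 notes) (three triplet eighths span one quarter) = 4; whole note = 16; dotted eighth = 3; a full sixteenth-note quintuplet (5 notes) (five quintuplet sixteenths span one quarter) = 4; a full quarter-note triplet (3 notes) (three triplet quarters span one half) = 8; eighth tied to quarter (eighth + quarter) = 6.
Sum: 4 + 16 + 3 + 4 + 8 + 6 = 41 sixteenth notes.

41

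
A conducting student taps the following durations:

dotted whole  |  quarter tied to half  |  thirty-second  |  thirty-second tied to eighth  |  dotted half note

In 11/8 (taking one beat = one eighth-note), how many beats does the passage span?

25.5

One eighth-note beat = 4 thirty-second notes.
In thirty-second notes: dotted whole = 48; quarter tied to half (quarter + half) = 24; thirty-second = 1; thirty-second tied to eighth (thirty-second + eighth) = 5; dotted half note = 24.
Sum: 48 + 24 + 1 + 5 + 24 = 102.
102 ÷ 4 = 25.5 beats.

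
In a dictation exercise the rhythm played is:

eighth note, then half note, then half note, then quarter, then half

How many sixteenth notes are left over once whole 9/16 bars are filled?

3

One bar of 9/16 = 9 sixteenth notes.
Each duration in sixteenth notes: eighth note = 2; half note = 8; half note = 8; quarter = 4; half = 8.
Altogether 2 + 8 + 8 + 4 + 8 = 30.
30 ÷ 9 = 3 complete bars with 3 sixteenth notes remaining.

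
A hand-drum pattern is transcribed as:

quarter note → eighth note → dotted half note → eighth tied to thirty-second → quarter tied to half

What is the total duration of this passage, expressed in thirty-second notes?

65

Express everything in thirty-second notes: quarter note = 8; eighth note = 4; dotted half note = 24; eighth tied to thirty-second (eighth + thirty-second) = 5; quarter tied to half (quarter + half) = 24.
Sum: 8 + 4 + 24 + 5 + 24 = 65 thirty-second notes.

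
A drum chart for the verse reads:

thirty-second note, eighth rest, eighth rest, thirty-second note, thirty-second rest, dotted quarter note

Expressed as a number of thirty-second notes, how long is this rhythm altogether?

Express everything in thirty-second notes: thirty-second note = 1; eighth rest = 4; eighth rest = 4; thirty-second note = 1; thirty-second rest = 1; dotted quarter note = 12.
Altogether 1 + 4 + 4 + 1 + 1 + 12 = 23 thirty-second notes.

23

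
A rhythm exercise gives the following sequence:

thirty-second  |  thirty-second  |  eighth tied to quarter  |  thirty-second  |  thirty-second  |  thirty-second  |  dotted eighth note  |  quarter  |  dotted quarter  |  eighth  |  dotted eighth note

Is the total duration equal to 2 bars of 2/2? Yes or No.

One bar of 2/2 = 32 thirty-second notes, so 2 bars = 64.
Working in thirty-second notes: thirty-second = 1; thirty-second = 1; eighth tied to quarter (eighth + quarter) = 12; thirty-second = 1; thirty-second = 1; thirty-second = 1; dotted eighth note = 6; quarter = 8; dotted quarter = 12; eighth = 4; dotted eighth note = 6.
Altogether 1 + 1 + 12 + 1 + 1 + 1 + 6 + 8 + 12 + 4 + 6 = 53.
53 falls short of 64, so the answer is No.

No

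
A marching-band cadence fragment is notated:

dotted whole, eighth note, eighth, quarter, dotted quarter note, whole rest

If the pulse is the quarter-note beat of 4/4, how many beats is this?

One quarter-note beat = 2 eighth notes.
Convert each value to eighth notes: dotted whole = 12; eighth note = 1; eighth = 1; quarter = 2; dotted quarter note = 3; whole rest = 8.
Sum: 12 + 1 + 1 + 2 + 3 + 8 = 27.
27 ÷ 2 = 13.5 beats.

13.5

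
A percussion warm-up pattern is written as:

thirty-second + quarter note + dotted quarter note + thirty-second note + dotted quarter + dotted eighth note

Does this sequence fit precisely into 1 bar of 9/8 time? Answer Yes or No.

One bar of 9/8 = 36 thirty-second notes.
In thirty-second notes: thirty-second = 1; quarter note = 8; dotted quarter note = 12; thirty-second note = 1; dotted quarter = 12; dotted eighth note = 6.
Adding: 1 + 8 + 12 + 1 + 12 + 6 = 40.
40 exceeds 36, so the answer is No.

No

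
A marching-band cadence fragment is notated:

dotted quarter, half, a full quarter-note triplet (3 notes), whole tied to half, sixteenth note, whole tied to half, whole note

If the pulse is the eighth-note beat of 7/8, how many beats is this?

43.5

One eighth-note beat = 2 sixteenth notes.
Working in sixteenth notes: dotted quarter = 6; half = 8; a full quarter-note triplet (3 notes) (three triplet quarters span one half) = 8; whole tied to half (whole + half) = 24; sixteenth note = 1; whole tied to half (whole + half) = 24; whole note = 16.
Total: 6 + 8 + 8 + 24 + 1 + 24 + 16 = 87.
87 ÷ 2 = 43.5 beats.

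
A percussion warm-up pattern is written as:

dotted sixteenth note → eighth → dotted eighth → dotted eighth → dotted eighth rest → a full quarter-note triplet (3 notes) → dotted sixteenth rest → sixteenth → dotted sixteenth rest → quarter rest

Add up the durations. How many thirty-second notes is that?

Convert each value to thirty-second notes: dotted sixteenth note = 3; eighth = 4; dotted eighth = 6; dotted eighth = 6; dotted eighth rest = 6; a full quarter-note triplet (3 notes) (three triplet quarters span one half) = 16; dotted sixteenth rest = 3; sixteenth = 2; dotted sixteenth rest = 3; quarter rest = 8.
Altogether 3 + 4 + 6 + 6 + 6 + 16 + 3 + 2 + 3 + 8 = 57 thirty-second notes.

57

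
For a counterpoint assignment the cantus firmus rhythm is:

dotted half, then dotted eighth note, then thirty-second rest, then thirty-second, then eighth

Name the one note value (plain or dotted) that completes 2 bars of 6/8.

2 bars of 6/8 = 48 thirty-second notes.
Each duration in thirty-second notes: dotted half = 24; dotted eighth note = 6; thirty-second rest = 1; thirty-second = 1; eighth = 4.
Total: 24 + 6 + 1 + 1 + 4 = 36.
Remaining: 48 − 36 = 12 thirty-second notes, which is a dotted quarter note.

dotted quarter note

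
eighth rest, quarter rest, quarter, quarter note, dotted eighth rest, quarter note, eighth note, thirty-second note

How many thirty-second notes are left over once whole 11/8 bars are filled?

One bar of 11/8 = 44 thirty-second notes.
In thirty-second notes: eighth rest = 4; quarter rest = 8; quarter = 8; quarter note = 8; dotted eighth rest = 6; quarter note = 8; eighth note = 4; thirty-second note = 1.
Adding: 4 + 8 + 8 + 8 + 6 + 8 + 4 + 1 = 47.
47 ÷ 44 = 1 complete bar with 3 thirty-second notes remaining.

3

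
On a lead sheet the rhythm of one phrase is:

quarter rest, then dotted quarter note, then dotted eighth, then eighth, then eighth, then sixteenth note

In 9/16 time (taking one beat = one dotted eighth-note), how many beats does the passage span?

6

One dotted eighth-note beat = 3 sixteenth notes.
Convert each value to sixteenth notes: quarter rest = 4; dotted quarter note = 6; dotted eighth = 3; eighth = 2; eighth = 2; sixteenth note = 1.
Altogether 4 + 6 + 3 + 2 + 2 + 1 = 18.
18 ÷ 3 = 6 beats.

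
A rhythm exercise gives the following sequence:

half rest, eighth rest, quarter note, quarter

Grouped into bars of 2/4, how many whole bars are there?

2

One bar of 2/4 = 4 eighth notes.
Convert each value to eighth notes: half rest = 4; eighth rest = 1; quarter note = 2; quarter = 2.
Total: 4 + 1 + 2 + 2 = 9.
9 ÷ 4 = 2 complete bars with 1 left over.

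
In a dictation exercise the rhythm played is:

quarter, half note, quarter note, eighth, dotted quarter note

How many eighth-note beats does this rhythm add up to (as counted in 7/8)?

One eighth-note beat = 2 sixteenth notes.
Each duration in sixteenth notes: quarter = 4; half note = 8; quarter note = 4; eighth = 2; dotted quarter note = 6.
Sum: 4 + 8 + 4 + 2 + 6 = 24.
24 ÷ 2 = 12 beats.

12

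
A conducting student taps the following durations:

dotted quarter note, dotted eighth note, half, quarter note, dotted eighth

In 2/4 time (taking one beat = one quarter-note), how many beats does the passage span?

6

One quarter-note beat = 4 sixteenth notes.
Convert each value to sixteenth notes: dotted quarter note = 6; dotted eighth note = 3; half = 8; quarter note = 4; dotted eighth = 3.
Sum: 6 + 3 + 8 + 4 + 3 = 24.
24 ÷ 4 = 6 beats.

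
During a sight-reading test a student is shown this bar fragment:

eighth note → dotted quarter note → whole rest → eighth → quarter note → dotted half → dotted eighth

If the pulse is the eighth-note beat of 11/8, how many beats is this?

22.5

One eighth-note beat = 2 sixteenth notes.
Working in sixteenth notes: eighth note = 2; dotted quarter note = 6; whole rest = 16; eighth = 2; quarter note = 4; dotted half = 12; dotted eighth = 3.
Sum: 2 + 6 + 16 + 2 + 4 + 12 + 3 = 45.
45 ÷ 2 = 22.5 beats.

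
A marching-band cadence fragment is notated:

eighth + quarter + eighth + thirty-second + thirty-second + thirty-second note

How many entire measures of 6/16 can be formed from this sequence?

One bar of 6/16 = 12 thirty-second notes.
In thirty-second notes: eighth = 4; quarter = 8; eighth = 4; thirty-second = 1; thirty-second = 1; thirty-second note = 1.
Sum: 4 + 8 + 4 + 1 + 1 + 1 = 19.
19 ÷ 12 = 1 complete bar with 7 left over.

1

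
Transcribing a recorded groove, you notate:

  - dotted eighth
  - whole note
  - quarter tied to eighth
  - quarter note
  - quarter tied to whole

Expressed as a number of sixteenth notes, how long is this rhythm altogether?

49

In sixteenth notes: dotted eighth = 3; whole note = 16; quarter tied to eighth (quarter + eighth) = 6; quarter note = 4; quarter tied to whole (quarter + whole) = 20.
Total: 3 + 16 + 6 + 4 + 20 = 49 sixteenth notes.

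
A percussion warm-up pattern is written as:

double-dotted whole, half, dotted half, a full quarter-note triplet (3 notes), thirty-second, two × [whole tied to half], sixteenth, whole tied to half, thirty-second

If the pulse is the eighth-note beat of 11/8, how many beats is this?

One eighth-note beat = 4 thirty-second notes.
Convert each value to thirty-second notes: double-dotted whole = 56; half = 16; dotted half = 24; a full quarter-note triplet (3 notes) (three triplet quarters span one half) = 16; thirty-second = 1; whole tied to half (whole + half) = 48; whole tied to half (whole + half) = 48; sixteenth = 2; whole tied to half (whole + half) = 48; thirty-second = 1.
Adding: 56 + 16 + 24 + 16 + 1 + 48 + 48 + 2 + 48 + 1 = 260.
260 ÷ 4 = 65 beats.

65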